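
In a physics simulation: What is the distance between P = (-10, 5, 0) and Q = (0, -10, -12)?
d = √[(10)² + (-15)² + (-12)²] = √469 = 21.66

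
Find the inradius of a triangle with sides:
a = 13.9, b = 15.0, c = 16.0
s = (a+b+c)/2 = (13.9+15.0+16.0)/2 = 22.45
Area = √(s(s-a)(s-b)(s-c)) = √(22.45·8.55·7.45·6.45) = 96.0394
r = Area/s = 96.0394/22.45 = 4.278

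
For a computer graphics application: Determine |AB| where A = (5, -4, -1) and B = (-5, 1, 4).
d = √[(-10)² + (5)² + (5)²] = √150 = 12.25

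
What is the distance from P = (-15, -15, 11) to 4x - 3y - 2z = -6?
d = |4(-15) + (-3)(-15) + (-2)(11) - (-6)| / √(4² + (-3)² + (-2)²) = 31/√29 = 5.757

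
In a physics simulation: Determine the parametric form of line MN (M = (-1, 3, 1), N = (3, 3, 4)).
Direction vector d = N - M = (4, 0, 3)
x = -1 + 4t, y = 3, z = 1 + 3t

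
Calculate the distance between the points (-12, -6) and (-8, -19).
Using the distance formula: d = sqrt((x₂-x₁)² + (y₂-y₁)²)
dx = (-8) - (-12) = 4
dy = (-19) - (-6) = -13
d = sqrt(4² + (-13)²) = sqrt(16 + 169) = sqrt(185) = 13.60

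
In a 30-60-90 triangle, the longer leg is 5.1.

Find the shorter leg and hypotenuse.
In a 30-60-90 triangle, sides are in ratio 1 : √3 : 2.
Long leg = short leg·√3  →  short leg = 5.1/√3 = 2.944
Hypotenuse = 2·(short leg) = 2·5.1/√3 = 5.889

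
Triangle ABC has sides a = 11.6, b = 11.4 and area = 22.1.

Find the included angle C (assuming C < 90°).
Area = ½ab·sin(C)  →  sin(C) = 2·Area/(ab)
sin(C) = 2·22.1/(11.6·11.4) = 0.334241
C = arcsin(0.334241) = 19.53°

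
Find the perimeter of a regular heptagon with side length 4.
Perimeter = number of sides * side length
Perimeter = 7 * 4
Perimeter = 28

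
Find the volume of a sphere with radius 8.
Volume = (4/3) * pi * r³
Volume = (4/3) * pi * 8³
Volume = (4/3) * pi * 512
Volume = 2144.66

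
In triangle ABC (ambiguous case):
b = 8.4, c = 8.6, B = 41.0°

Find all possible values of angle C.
sin(C)/c = sin(B)/b  →  sin(C) = c·sin(B)/b = 8.6·sin(41.0°)/8.4 = 0.671679
C₁ = arcsin(0.671679) = 42.2°,  C₂ = 180° - C₁ = 137.8°
Check C₂: A = 180° - 41.0° - 137.8° = 1.2° > 0 ✓
C = 42.2° or C = 137.8° (two solutions)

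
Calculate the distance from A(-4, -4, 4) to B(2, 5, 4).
d = √[(6)² + (9)² + (0)²] = √117 = 10.82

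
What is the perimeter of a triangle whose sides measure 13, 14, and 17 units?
Perimeter = sum of all sides
Perimeter = 13 + 14 + 17
Perimeter = 44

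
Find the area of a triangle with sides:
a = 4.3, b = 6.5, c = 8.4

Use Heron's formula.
s = (a+b+c)/2 = (4.3+6.5+8.4)/2 = 9.6
A = √(s(s-a)(s-b)(s-c)) = √(9.6·5.3·3.1·1.2)
A = √189.274 = 13.76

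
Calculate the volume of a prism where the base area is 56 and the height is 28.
Volume = base area * height
Volume = 56 * 28
Volume = 1568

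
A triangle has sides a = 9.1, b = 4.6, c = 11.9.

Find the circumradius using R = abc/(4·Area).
s = (a+b+c)/2 = 12.8
Area = √(s(s-a)(s-b)(s-c)) = √(12.8·3.7·8.2·0.9) = 18.6954
R = abc/(4·Area) = (9.1·4.6·11.9)/(4·18.6954) = 498.134/74.7816 = 6.661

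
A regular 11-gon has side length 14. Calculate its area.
For a regular 11-gon with side length s = 14:
Apothem a = s / (2*tan(pi/11)) = 14 / (2*tan(pi/11)) ≈ 23.83981
Perimeter P = 11 * 14 = 154
Area = (1/2) * P * a = (1/2) * 154 * 23.83981 = 1835.67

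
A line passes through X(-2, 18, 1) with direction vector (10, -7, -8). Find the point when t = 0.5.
P(0.5) = (-2 + 10(0.5), 18 + (-7)(0.5), 1 + (-8)(0.5)) = (3, 14.5, -3)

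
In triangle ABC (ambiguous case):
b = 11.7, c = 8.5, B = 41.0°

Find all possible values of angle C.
sin(C)/c = sin(B)/b  →  sin(C) = c·sin(B)/b = 8.5·sin(41.0°)/11.7 = 0.476624
C₁ = arcsin(0.476624) = 28.47°,  C₂ = 180° - C₁ = 151.53°
Check C₂: A = 180° - 41.0° - 151.53° = -12.53° ≤ 0, rejected
C = 28.47° (one solution)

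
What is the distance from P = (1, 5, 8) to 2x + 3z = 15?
d = |2(1) + 0(5) + 3(8) - (15)| / √(2² + 0² + 3²) = 11/√13 = 3.051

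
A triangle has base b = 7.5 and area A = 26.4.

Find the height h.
A = ½bh  →  h = 2A/b
h = 2·26.4/7.5 = 7.04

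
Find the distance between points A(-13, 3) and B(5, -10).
Using the distance formula: d = sqrt((x₂-x₁)² + (y₂-y₁)²)
dx = 5 - (-13) = 18
dy = (-10) - 3 = -13
d = sqrt(18² + (-13)²) = sqrt(324 + 169) = sqrt(493) = 22.20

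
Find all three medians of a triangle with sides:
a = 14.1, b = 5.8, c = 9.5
Using m_x = ½√(2y² + 2z² - x²):
m_a = ½√(2·5.8² + 2·9.5² - 14.1²) = ½√48.97 = 3.499
m_b = ½√(2·14.1² + 2·9.5² - 5.8²) = ½√544.48 = 11.67
m_c = ½√(2·14.1² + 2·5.8² - 9.5²) = ½√374.65 = 9.678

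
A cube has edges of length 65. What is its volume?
Volume = s³
Volume = 65³
Volume = 274625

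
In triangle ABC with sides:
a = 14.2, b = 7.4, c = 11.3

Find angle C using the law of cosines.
cos(C) = (a² + b² - c²)/(2ab)
cos(C) = (14.2² + 7.4² - 11.3²)/(2·14.2·7.4) = 128.71/210.16 = 0.612438
C = arccos(0.612438) = 52.23°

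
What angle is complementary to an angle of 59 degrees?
Complementary angles sum to 90 degrees.
Other angle = 90 - 59
Other angle = 31 degrees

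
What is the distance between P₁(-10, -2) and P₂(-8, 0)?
Using the distance formula: d = sqrt((x₂-x₁)² + (y₂-y₁)²)
dx = (-8) - (-10) = 2
dy = 0 - (-2) = 2
d = sqrt(2² + 2²) = sqrt(4 + 4) = sqrt(8) = 2.83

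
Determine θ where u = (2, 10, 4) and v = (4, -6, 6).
u·v = -28, |u|² = 120, |v|² = 88
cos θ = -28/√10560 ≈ -0.2725
θ ≈ 105.8°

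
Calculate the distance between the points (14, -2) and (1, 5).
Using the distance formula: d = sqrt((x₂-x₁)² + (y₂-y₁)²)
dx = 1 - 14 = -13
dy = 5 - (-2) = 7
d = sqrt((-13)² + 7²) = sqrt(169 + 49) = sqrt(218) = 14.76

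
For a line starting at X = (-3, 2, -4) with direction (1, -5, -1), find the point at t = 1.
P(1) = (-3 + 1(1), 2 + (-5)(1), -4 + (-1)(1)) = (-2, -3, -5)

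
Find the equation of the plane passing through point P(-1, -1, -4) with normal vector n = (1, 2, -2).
d = n·P = (1)(-1) + (2)(-1) + (-2)(-4) = 5
Plane: x + 2y - 2z = 5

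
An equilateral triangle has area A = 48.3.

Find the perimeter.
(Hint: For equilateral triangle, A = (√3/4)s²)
A = (√3/4)s²  →  s² = 4A/√3 = 4·48.3/√3 = 111.544
s = 10.5614
Perimeter = 3s = 31.68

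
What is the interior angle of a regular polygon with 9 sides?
Interior angle of a regular n-gon = (n-2)*180/n
Interior angle = (9-2)*180/9
Interior angle = 7*180/9
Interior angle = 1260/9
Interior angle = 140 degrees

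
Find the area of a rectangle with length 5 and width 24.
Area = length * width
Area = 5 * 24
Area = 120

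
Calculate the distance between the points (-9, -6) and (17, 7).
Using the distance formula: d = sqrt((x₂-x₁)² + (y₂-y₁)²)
dx = 17 - (-9) = 26
dy = 7 - (-6) = 13
d = sqrt(26² + 13²) = sqrt(676 + 169) = sqrt(845) = 29.07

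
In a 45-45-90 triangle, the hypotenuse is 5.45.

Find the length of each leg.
In a 45-45-90 triangle, hypotenuse = leg·√2  →  leg = hypotenuse/√2
leg = 5.45/√2 = 3.854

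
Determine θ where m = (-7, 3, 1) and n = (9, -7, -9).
m·n = -93, |m|² = 59, |n|² = 211
cos θ = -93/√12449 ≈ -0.8335
θ ≈ 146.5°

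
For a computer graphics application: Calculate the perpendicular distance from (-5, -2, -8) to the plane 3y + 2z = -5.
d = |0(-5) + 3(-2) + 2(-8) - (-5)| / √(0² + 3² + 2²) = 17/√13 = 4.715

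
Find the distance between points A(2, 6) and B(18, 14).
Using the distance formula: d = sqrt((x₂-x₁)² + (y₂-y₁)²)
dx = 18 - 2 = 16
dy = 14 - 6 = 8
d = sqrt(16² + 8²) = sqrt(256 + 64) = sqrt(320) = 17.89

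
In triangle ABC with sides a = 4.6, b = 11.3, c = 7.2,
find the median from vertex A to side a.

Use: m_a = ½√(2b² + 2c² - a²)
m_a = ½√(2·11.3² + 2·7.2² - 4.6²)
m_a = ½√(255.38 + 103.68 - 21.16) = ½√337.9 = 9.191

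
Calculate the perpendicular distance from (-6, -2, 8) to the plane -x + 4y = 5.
d = |(-1)(-6) + 4(-2) + 0(8) - (5)| / √((-1)² + 4² + 0²) = 7/√17 = 1.698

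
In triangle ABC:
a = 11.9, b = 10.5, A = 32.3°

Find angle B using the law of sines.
sin(B)/b = sin(A)/a
sin(B) = b·sin(A)/a = 10.5·sin(32.3°)/11.9 = 0.471487
B = arcsin(0.471487) = 28.13°  (b ≤ a, so B ≤ A and the acute solution is unique)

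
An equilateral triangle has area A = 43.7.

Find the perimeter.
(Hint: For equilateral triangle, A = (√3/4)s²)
A = (√3/4)s²  →  s² = 4A/√3 = 4·43.7/√3 = 100.921
s = 10.0459
Perimeter = 3s = 30.14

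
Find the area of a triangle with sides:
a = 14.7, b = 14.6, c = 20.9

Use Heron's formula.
s = (a+b+c)/2 = (14.7+14.6+20.9)/2 = 25.1
A = √(s(s-a)(s-b)(s-c)) = √(25.1·10.4·10.5·4.2)
A = √11511.9 = 107.3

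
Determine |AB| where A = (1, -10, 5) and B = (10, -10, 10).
d = √[(9)² + (0)² + (5)²] = √106 = 10.3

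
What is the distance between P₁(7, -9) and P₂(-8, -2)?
Using the distance formula: d = sqrt((x₂-x₁)² + (y₂-y₁)²)
dx = (-8) - 7 = -15
dy = (-2) - (-9) = 7
d = sqrt((-15)² + 7²) = sqrt(225 + 49) = sqrt(274) = 16.55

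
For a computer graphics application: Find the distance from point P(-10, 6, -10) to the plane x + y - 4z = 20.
d = |1(-10) + 1(6) + (-4)(-10) - (20)| / √(1² + 1² + (-4)²) = 16/√18 = 3.771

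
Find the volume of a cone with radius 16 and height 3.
Volume = (1/3) * pi * r² * h
Volume = (1/3) * pi * 16² * 3
Volume = (1/3) * pi * 256 * 3
Volume = (1/3) * pi * 768
Volume = 804.25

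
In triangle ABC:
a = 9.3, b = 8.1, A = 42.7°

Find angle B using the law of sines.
sin(B)/b = sin(A)/a
sin(B) = b·sin(A)/a = 8.1·sin(42.7°)/9.3 = 0.590655
B = arcsin(0.590655) = 36.2°  (b ≤ a, so B ≤ A and the acute solution is unique)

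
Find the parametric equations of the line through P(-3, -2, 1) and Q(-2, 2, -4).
Direction vector d = Q - P = (1, 4, -5)
x = -3 + t, y = -2 + 4t, z = 1 - 5t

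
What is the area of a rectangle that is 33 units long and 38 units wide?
Area = length * width
Area = 33 * 38
Area = 1254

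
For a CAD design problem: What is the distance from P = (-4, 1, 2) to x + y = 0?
d = |1(-4) + 1(1) + 0(2) - (0)| / √(1² + 1² + 0²) = 3/√2 = 2.121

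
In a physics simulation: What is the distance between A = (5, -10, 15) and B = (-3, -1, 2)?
d = √[(-8)² + (9)² + (-13)²] = √314 = 17.72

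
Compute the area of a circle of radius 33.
Area = pi * r²
Area = pi * 33²
Area = pi * 1089
Area = 3421.19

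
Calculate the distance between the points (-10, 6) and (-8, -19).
Using the distance formula: d = sqrt((x₂-x₁)² + (y₂-y₁)²)
dx = (-8) - (-10) = 2
dy = (-19) - 6 = -25
d = sqrt(2² + (-25)²) = sqrt(4 + 625) = sqrt(629) = 25.08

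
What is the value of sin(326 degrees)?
sin(326 degrees) = -0.5592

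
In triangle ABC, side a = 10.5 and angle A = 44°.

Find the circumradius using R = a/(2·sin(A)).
R = a/(2·sin(A)) = 10.5/(2·sin(44°))
R = 10.5/(2·0.694658) = 10.5/1.389317 = 7.558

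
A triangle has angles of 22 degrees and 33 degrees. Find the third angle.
Sum of angles in a triangle = 180 degrees
Third angle = 180 - 22 - 33
Third angle = 125 degrees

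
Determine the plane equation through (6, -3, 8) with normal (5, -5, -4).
d = n·P = (5)(6) + (-5)(-3) + (-4)(8) = 13
Plane: 5x - 5y - 4z = 13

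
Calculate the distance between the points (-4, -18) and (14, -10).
Using the distance formula: d = sqrt((x₂-x₁)² + (y₂-y₁)²)
dx = 14 - (-4) = 18
dy = (-10) - (-18) = 8
d = sqrt(18² + 8²) = sqrt(324 + 64) = sqrt(388) = 19.70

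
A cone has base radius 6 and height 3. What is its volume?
Volume = (1/3) * pi * r² * h
Volume = (1/3) * pi * 6² * 3
Volume = (1/3) * pi * 36 * 3
Volume = (1/3) * pi * 108
Volume = 113.10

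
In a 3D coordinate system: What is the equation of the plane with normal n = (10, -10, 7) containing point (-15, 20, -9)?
d = n·P = (10)(-15) + (-10)(20) + (7)(-9) = -413
Plane: 10x - 10y + 7z = -413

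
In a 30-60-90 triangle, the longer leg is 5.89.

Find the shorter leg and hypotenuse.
In a 30-60-90 triangle, sides are in ratio 1 : √3 : 2.
Long leg = short leg·√3  →  short leg = 5.89/√3 = 3.401
Hypotenuse = 2·(short leg) = 2·5.89/√3 = 6.801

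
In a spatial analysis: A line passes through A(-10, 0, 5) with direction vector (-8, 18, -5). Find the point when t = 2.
P(2) = (-10 + (-8)(2), 0 + 18(2), 5 + (-5)(2)) = (-26, 36, -5)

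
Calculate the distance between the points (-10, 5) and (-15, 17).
Using the distance formula: d = sqrt((x₂-x₁)² + (y₂-y₁)²)
dx = (-15) - (-10) = -5
dy = 17 - 5 = 12
d = sqrt((-5)² + 12²) = sqrt(25 + 144) = sqrt(169) = 13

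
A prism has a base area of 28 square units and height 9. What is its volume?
Volume = base area * height
Volume = 28 * 9
Volume = 252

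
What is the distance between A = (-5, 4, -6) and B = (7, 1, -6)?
d = √[(12)² + (-3)² + (0)²] = √153 = 12.37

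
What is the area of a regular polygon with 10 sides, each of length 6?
For a regular 10-gon with side length s = 6:
Apothem a = s / (2*tan(pi/10)) = 6 / (2*tan(pi/10)) ≈ 9.2331
Perimeter P = 10 * 6 = 60
Area = (1/2) * P * a = (1/2) * 60 * 9.2331 = 276.99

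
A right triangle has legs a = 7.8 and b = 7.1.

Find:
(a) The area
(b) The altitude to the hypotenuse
(a) Area = ½ab = ½·7.8·7.1 = 27.69
(b) Hypotenuse c = √(7.8² + 7.1²) = √111.25 = 10.5475
    Area = ½·c·h_c  →  h_c = 2·Area/c = 2·27.69/10.5475 = 5.251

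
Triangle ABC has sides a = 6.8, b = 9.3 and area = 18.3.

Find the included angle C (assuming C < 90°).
Area = ½ab·sin(C)  →  sin(C) = 2·Area/(ab)
sin(C) = 2·18.3/(6.8·9.3) = 0.578748
C = arcsin(0.578748) = 35.36°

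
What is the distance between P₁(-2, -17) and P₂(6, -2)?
Using the distance formula: d = sqrt((x₂-x₁)² + (y₂-y₁)²)
dx = 6 - (-2) = 8
dy = (-2) - (-17) = 15
d = sqrt(8² + 15²) = sqrt(64 + 225) = sqrt(289) = 17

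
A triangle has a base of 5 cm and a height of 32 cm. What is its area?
Area = (1/2) * base * height
Area = (1/2) * 5 * 32
Area = 80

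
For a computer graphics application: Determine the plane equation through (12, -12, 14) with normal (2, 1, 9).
d = n·P = (2)(12) + (1)(-12) + (9)(14) = 138
Plane: 2x + y + 9z = 138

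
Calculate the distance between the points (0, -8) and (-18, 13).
Using the distance formula: d = sqrt((x₂-x₁)² + (y₂-y₁)²)
dx = (-18) - 0 = -18
dy = 13 - (-8) = 21
d = sqrt((-18)² + 21²) = sqrt(324 + 441) = sqrt(765) = 27.66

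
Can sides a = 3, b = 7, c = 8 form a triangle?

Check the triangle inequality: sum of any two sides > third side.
Yes, triangle inequality satisfied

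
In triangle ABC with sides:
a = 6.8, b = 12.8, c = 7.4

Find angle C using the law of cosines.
cos(C) = (a² + b² - c²)/(2ab)
cos(C) = (6.8² + 12.8² - 7.4²)/(2·6.8·12.8) = 155.32/174.08 = 0.892233
C = arccos(0.892233) = 26.84°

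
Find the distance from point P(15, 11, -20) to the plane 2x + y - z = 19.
d = |2(15) + 1(11) + (-1)(-20) - (19)| / √(2² + 1² + (-1)²) = 42/√6 = 17.15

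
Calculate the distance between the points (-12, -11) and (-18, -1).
Using the distance formula: d = sqrt((x₂-x₁)² + (y₂-y₁)²)
dx = (-18) - (-12) = -6
dy = (-1) - (-11) = 10
d = sqrt((-6)² + 10²) = sqrt(36 + 100) = sqrt(136) = 11.66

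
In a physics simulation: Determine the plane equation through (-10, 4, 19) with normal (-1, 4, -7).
d = n·P = (-1)(-10) + (4)(4) + (-7)(19) = -107
Plane: -x + 4y - 7z = -107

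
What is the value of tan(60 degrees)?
tan(60 degrees) = sqrt(3)
Decimal approximation: 1.7321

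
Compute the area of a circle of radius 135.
Area = pi * r²
Area = pi * 135²
Area = pi * 18225
Area = 57255.53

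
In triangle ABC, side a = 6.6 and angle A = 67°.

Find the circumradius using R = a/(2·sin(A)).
R = a/(2·sin(A)) = 6.6/(2·sin(67°))
R = 6.6/(2·0.920505) = 6.6/1.841010 = 3.585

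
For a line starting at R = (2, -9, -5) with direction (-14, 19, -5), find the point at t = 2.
P(2) = (2 + (-14)(2), -9 + 19(2), -5 + (-5)(2)) = (-26, 29, -15)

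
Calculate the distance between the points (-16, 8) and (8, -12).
Using the distance formula: d = sqrt((x₂-x₁)² + (y₂-y₁)²)
dx = 8 - (-16) = 24
dy = (-12) - 8 = -20
d = sqrt(24² + (-20)²) = sqrt(576 + 400) = sqrt(976) = 31.24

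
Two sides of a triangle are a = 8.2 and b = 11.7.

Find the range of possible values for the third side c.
By the triangle inequality: |a - b| < c < a + b
|8.2 - 11.7| < c < 8.2 + 11.7
3.5 < c < 19.9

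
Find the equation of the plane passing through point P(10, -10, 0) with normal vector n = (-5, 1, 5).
d = n·P = (-5)(10) + (1)(-10) + (5)(0) = -60
Plane: -5x + y + 5z = -60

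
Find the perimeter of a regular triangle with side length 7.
Perimeter = number of sides * side length
Perimeter = 3 * 7
Perimeter = 21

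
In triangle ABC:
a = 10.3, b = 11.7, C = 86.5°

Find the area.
Using A = ½ab·sin(C):
A = ½·10.3·11.7·sin(86.5°) = ½·120.51·0.998135 = 60.14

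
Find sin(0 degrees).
sin(0 degrees) = 0
Decimal approximation: 0.0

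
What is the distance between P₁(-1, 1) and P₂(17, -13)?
Using the distance formula: d = sqrt((x₂-x₁)² + (y₂-y₁)²)
dx = 17 - (-1) = 18
dy = (-13) - 1 = -14
d = sqrt(18² + (-14)²) = sqrt(324 + 196) = sqrt(520) = 22.80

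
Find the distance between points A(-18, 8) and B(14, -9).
Using the distance formula: d = sqrt((x₂-x₁)² + (y₂-y₁)²)
dx = 14 - (-18) = 32
dy = (-9) - 8 = -17
d = sqrt(32² + (-17)²) = sqrt(1024 + 289) = sqrt(1313) = 36.24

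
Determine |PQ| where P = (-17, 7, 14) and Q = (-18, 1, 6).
d = √[(-1)² + (-6)² + (-8)²] = √101 = 10.05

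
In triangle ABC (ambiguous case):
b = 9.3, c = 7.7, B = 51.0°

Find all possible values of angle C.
sin(C)/c = sin(B)/b  →  sin(C) = c·sin(B)/b = 7.7·sin(51.0°)/9.3 = 0.643443
C₁ = arcsin(0.643443) = 40.05°,  C₂ = 180° - C₁ = 139.95°
Check C₂: A = 180° - 51.0° - 139.95° = -10.95° ≤ 0, rejected
C = 40.05° (one solution)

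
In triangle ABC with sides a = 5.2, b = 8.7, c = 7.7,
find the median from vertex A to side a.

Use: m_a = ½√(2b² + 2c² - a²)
m_a = ½√(2·8.7² + 2·7.7² - 5.2²)
m_a = ½√(151.38 + 118.58 - 27.04) = ½√242.92 = 7.793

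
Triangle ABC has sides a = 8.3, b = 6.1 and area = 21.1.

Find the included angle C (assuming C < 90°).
Area = ½ab·sin(C)  →  sin(C) = 2·Area/(ab)
sin(C) = 2·21.1/(8.3·6.1) = 0.833498
C = arcsin(0.833498) = 56.46°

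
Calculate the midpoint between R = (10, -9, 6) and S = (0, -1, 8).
Midpoint = ((10+0)/2, (-9-1)/2, (6+8)/2) = (5, -5, 7)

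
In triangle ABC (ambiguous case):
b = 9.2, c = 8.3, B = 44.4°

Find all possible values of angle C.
sin(C)/c = sin(B)/b  →  sin(C) = c·sin(B)/b = 8.3·sin(44.4°)/9.2 = 0.631218
C₁ = arcsin(0.631218) = 39.14°,  C₂ = 180° - C₁ = 140.86°
Check C₂: A = 180° - 44.4° - 140.86° = -5.26° ≤ 0, rejected
C = 39.14° (one solution)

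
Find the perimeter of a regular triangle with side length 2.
Perimeter = number of sides * side length
Perimeter = 3 * 2
Perimeter = 6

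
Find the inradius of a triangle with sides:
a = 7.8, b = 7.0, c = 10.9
s = (a+b+c)/2 = (7.8+7.0+10.9)/2 = 12.85
Area = √(s(s-a)(s-b)(s-c)) = √(12.85·5.05·5.85·1.95) = 27.2077
r = Area/s = 27.2077/12.85 = 2.117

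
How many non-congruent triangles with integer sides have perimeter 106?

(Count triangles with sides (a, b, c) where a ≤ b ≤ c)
With a ≤ b ≤ c and a + b + c = 106, the triangle inequality a + b > c gives c < 106/2, so c ≤ 52.
Iterate a from 1 to ⌊p/3⌋ = 35; for each a, b ranges from a to ⌊(p−a)/2⌋ with c = p − a − b, keeping only c ≥ b.
Triples: (2, 52, 52), (3, 51, 52), (4, 50, 52), …
Count = 234 triangles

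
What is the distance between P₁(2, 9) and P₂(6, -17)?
Using the distance formula: d = sqrt((x₂-x₁)² + (y₂-y₁)²)
dx = 6 - 2 = 4
dy = (-17) - 9 = -26
d = sqrt(4² + (-26)²) = sqrt(16 + 676) = sqrt(692) = 26.31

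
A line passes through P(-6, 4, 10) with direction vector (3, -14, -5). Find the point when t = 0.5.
P(0.5) = (-6 + 3(0.5), 4 + (-14)(0.5), 10 + (-5)(0.5)) = (-4.5, -3, 7.5)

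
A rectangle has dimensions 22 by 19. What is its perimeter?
Perimeter = 2 * (length + width)
Perimeter = 2 * (22 + 19)
Perimeter = 2 * 41
Perimeter = 82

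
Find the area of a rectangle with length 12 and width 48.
Area = length * width
Area = 12 * 48
Area = 576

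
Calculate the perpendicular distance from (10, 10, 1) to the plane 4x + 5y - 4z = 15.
d = |4(10) + 5(10) + (-4)(1) - (15)| / √(4² + 5² + (-4)²) = 71/√57 = 9.404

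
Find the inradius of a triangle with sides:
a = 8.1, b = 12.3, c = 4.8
s = (a+b+c)/2 = (8.1+12.3+4.8)/2 = 12.6
Area = √(s(s-a)(s-b)(s-c)) = √(12.6·4.5·0.3·7.8) = 11.5186
r = Area/s = 11.5186/12.6 = 0.9142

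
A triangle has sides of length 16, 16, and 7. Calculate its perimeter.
Perimeter = sum of all sides
Perimeter = 16 + 16 + 7
Perimeter = 39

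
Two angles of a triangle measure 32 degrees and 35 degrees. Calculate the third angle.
Sum of angles in a triangle = 180 degrees
Third angle = 180 - 32 - 35
Third angle = 113 degrees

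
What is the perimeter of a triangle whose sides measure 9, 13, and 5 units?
Perimeter = sum of all sides
Perimeter = 9 + 13 + 5
Perimeter = 27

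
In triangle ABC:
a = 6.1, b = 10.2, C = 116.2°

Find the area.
Using A = ½ab·sin(C):
A = ½·6.1·10.2·sin(116.2°) = ½·62.22·0.897258 = 27.91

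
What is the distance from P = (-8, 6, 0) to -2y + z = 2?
d = |0(-8) + (-2)(6) + 1(0) - (2)| / √(0² + (-2)² + 1²) = 14/√5 = 6.261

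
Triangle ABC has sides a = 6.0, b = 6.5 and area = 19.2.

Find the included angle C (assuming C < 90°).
Area = ½ab·sin(C)  →  sin(C) = 2·Area/(ab)
sin(C) = 2·19.2/(6.0·6.5) = 0.984615
C = arcsin(0.984615) = 79.94°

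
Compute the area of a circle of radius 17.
Area = pi * r²
Area = pi * 17²
Area = pi * 289
Area = 907.92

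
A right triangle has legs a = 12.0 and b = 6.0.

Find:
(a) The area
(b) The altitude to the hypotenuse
(a) Area = ½ab = ½·12.0·6.0 = 36
(b) Hypotenuse c = √(12.0² + 6.0²) = √180 = 13.4164
    Area = ½·c·h_c  →  h_c = 2·Area/c = 2·36/13.4164 = 5.367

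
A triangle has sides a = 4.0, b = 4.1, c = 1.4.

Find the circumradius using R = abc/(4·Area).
s = (a+b+c)/2 = 4.75
Area = √(s(s-a)(s-b)(s-c)) = √(4.75·0.75·0.65·3.35) = 2.7852
R = abc/(4·Area) = (4.0·4.1·1.4)/(4·2.7852) = 22.96/11.1408 = 2.061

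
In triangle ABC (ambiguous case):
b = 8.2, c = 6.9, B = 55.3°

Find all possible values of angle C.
sin(C)/c = sin(B)/b  →  sin(C) = c·sin(B)/b = 6.9·sin(55.3°)/8.2 = 0.691804
C₁ = arcsin(0.691804) = 43.77°,  C₂ = 180° - C₁ = 136.23°
Check C₂: A = 180° - 55.3° - 136.23° = -11.53° ≤ 0, rejected
C = 43.77° (one solution)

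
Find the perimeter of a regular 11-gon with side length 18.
Perimeter = number of sides * side length
Perimeter = 11 * 18
Perimeter = 198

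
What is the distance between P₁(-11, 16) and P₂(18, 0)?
Using the distance formula: d = sqrt((x₂-x₁)² + (y₂-y₁)²)
dx = 18 - (-11) = 29
dy = 0 - 16 = -16
d = sqrt(29² + (-16)²) = sqrt(841 + 256) = sqrt(1097) = 33.12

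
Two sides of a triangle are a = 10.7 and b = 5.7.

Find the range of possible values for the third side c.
By the triangle inequality: |a - b| < c < a + b
|10.7 - 5.7| < c < 10.7 + 5.7
5 < c < 16.4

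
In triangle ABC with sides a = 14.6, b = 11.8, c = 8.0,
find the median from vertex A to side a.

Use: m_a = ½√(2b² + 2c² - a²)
m_a = ½√(2·11.8² + 2·8.0² - 14.6²)
m_a = ½√(278.48 + 128 - 213.16) = ½√193.32 = 6.952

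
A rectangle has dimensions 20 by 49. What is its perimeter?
Perimeter = 2 * (length + width)
Perimeter = 2 * (20 + 49)
Perimeter = 2 * 69
Perimeter = 138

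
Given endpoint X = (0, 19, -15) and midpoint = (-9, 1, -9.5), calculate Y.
Y = (2×(-9) - 0, 2×1 - 19, 2×(-9.5) - (-15)) = (-18, -17, -4)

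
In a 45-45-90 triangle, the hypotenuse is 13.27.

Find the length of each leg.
In a 45-45-90 triangle, hypotenuse = leg·√2  →  leg = hypotenuse/√2
leg = 13.27/√2 = 9.383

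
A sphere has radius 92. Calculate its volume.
Volume = (4/3) * pi * r³
Volume = (4/3) * pi * 92³
Volume = (4/3) * pi * 778688
Volume = 3261760.67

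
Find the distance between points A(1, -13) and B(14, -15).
Using the distance formula: d = sqrt((x₂-x₁)² + (y₂-y₁)²)
dx = 14 - 1 = 13
dy = (-15) - (-13) = -2
d = sqrt(13² + (-2)²) = sqrt(169 + 4) = sqrt(173) = 13.15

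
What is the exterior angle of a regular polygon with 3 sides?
Exterior angle of a regular n-gon = 360/n
Exterior angle = 360/3
Exterior angle = 120 degrees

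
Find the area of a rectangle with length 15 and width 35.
Area = length * width
Area = 15 * 35
Area = 525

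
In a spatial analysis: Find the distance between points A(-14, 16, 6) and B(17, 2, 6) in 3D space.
d = √[(31)² + (-14)² + (0)²] = √1157 = 34.01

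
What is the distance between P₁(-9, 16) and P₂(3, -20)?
Using the distance formula: d = sqrt((x₂-x₁)² + (y₂-y₁)²)
dx = 3 - (-9) = 12
dy = (-20) - 16 = -36
d = sqrt(12² + (-36)²) = sqrt(144 + 1296) = sqrt(1440) = 37.95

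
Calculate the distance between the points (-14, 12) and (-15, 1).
Using the distance formula: d = sqrt((x₂-x₁)² + (y₂-y₁)²)
dx = (-15) - (-14) = -1
dy = 1 - 12 = -11
d = sqrt((-1)² + (-11)²) = sqrt(1 + 121) = sqrt(122) = 11.05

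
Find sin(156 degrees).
sin(156 degrees) = 0.4067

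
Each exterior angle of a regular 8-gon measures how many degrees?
Exterior angle of a regular n-gon = 360/n
Exterior angle = 360/8
Exterior angle = 45 degrees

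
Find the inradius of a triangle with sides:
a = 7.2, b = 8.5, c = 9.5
s = (a+b+c)/2 = (7.2+8.5+9.5)/2 = 12.6
Area = √(s(s-a)(s-b)(s-c)) = √(12.6·5.4·4.1·3.1) = 29.4073
r = Area/s = 29.4073/12.6 = 2.334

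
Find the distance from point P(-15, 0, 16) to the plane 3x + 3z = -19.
d = |3(-15) + 0(0) + 3(16) - (-19)| / √(3² + 0² + 3²) = 22/√18 = 5.185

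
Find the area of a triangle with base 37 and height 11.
Area = (1/2) * base * height
Area = (1/2) * 37 * 11
Area = 203.50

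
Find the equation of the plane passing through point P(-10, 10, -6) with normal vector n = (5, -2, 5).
d = n·P = (5)(-10) + (-2)(10) + (5)(-6) = -100
Plane: 5x - 2y + 5z = -100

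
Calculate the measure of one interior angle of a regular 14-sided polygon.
Interior angle of a regular n-gon = (n-2)*180/n
Interior angle = (14-2)*180/14
Interior angle = 12*180/14
Interior angle = 2160/14
Interior angle = 154.29 degrees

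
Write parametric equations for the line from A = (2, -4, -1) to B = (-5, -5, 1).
Direction vector d = B - A = (-7, -1, 2)
x = 2 - 7t, y = -4 - t, z = -1 + 2t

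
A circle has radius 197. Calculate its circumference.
Circumference = 2 * pi * r
Circumference = 2 * pi * 197
Circumference = 1237.79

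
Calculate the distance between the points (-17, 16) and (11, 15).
Using the distance formula: d = sqrt((x₂-x₁)² + (y₂-y₁)²)
dx = 11 - (-17) = 28
dy = 15 - 16 = -1
d = sqrt(28² + (-1)²) = sqrt(784 + 1) = sqrt(785) = 28.02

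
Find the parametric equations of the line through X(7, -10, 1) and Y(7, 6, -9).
Direction vector d = Y - X = (0, 16, -10)
x = 7, y = -10 + 16t, z = 1 - 10t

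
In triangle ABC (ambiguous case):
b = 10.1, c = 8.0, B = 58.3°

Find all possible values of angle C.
sin(C)/c = sin(B)/b  →  sin(C) = c·sin(B)/b = 8.0·sin(58.3°)/10.1 = 0.673910
C₁ = arcsin(0.673910) = 42.37°,  C₂ = 180° - C₁ = 137.63°
Check C₂: A = 180° - 58.3° - 137.63° = -15.93° ≤ 0, rejected
C = 42.37° (one solution)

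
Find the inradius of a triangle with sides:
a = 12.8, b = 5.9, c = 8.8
s = (a+b+c)/2 = (12.8+5.9+8.8)/2 = 13.75
Area = √(s(s-a)(s-b)(s-c)) = √(13.75·0.95·7.85·4.95) = 22.5294
r = Area/s = 22.5294/13.75 = 1.639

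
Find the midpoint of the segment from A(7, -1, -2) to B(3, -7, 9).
Midpoint = ((7+3)/2, (-1-7)/2, (-2+9)/2) = (5, -4, 3.5)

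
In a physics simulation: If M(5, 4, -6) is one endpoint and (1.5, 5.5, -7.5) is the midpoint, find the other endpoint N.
N = (2×1.5 - 5, 2×5.5 - 4, 2×(-7.5) - (-6)) = (-2, 7, -9)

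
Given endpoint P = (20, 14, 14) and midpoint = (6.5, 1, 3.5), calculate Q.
Q = (2×6.5 - 20, 2×1 - 14, 2×3.5 - 14) = (-7, -12, -7)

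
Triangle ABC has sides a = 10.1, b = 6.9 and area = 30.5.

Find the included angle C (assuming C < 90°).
Area = ½ab·sin(C)  →  sin(C) = 2·Area/(ab)
sin(C) = 2·30.5/(10.1·6.9) = 0.875305
C = arcsin(0.875305) = 61.08°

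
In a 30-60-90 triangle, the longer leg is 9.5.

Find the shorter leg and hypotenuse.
In a 30-60-90 triangle, sides are in ratio 1 : √3 : 2.
Long leg = short leg·√3  →  short leg = 9.5/√3 = 5.485
Hypotenuse = 2·(short leg) = 2·9.5/√3 = 10.97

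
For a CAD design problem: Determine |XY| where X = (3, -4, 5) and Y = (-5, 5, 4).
d = √[(-8)² + (9)² + (-1)²] = √146 = 12.08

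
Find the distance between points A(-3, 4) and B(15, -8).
Using the distance formula: d = sqrt((x₂-x₁)² + (y₂-y₁)²)
dx = 15 - (-3) = 18
dy = (-8) - 4 = -12
d = sqrt(18² + (-12)²) = sqrt(324 + 144) = sqrt(468) = 21.63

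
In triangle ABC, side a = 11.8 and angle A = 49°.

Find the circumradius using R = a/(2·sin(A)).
R = a/(2·sin(A)) = 11.8/(2·sin(49°))
R = 11.8/(2·0.754710) = 11.8/1.509419 = 7.818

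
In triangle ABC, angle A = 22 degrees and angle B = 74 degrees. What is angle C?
Sum of angles in a triangle = 180 degrees
Third angle = 180 - 22 - 74
Third angle = 84 degrees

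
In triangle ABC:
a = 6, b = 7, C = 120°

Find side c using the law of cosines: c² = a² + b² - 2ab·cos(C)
c² = 6² + 7² - 2·6·7·cos(120°)
c² = 36 + 49 - 84·-0.5000 = 127
c = √127 = 11.27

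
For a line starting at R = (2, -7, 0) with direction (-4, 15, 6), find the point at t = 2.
P(2) = (2 + (-4)(2), -7 + 15(2), 0 + 6(2)) = (-6, 23, 12)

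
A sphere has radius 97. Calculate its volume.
Volume = (4/3) * pi * r³
Volume = (4/3) * pi * 97³
Volume = (4/3) * pi * 912673
Volume = 3822995.72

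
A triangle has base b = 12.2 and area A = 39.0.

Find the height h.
A = ½bh  →  h = 2A/b
h = 2·39.0/12.2 = 6.393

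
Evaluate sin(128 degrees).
sin(128 degrees) = 0.788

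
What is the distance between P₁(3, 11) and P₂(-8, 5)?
Using the distance formula: d = sqrt((x₂-x₁)² + (y₂-y₁)²)
dx = (-8) - 3 = -11
dy = 5 - 11 = -6
d = sqrt((-11)² + (-6)²) = sqrt(121 + 36) = sqrt(157) = 12.53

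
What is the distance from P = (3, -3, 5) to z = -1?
d = |0(3) + 0(-3) + 1(5) - (-1)| / √(0² + 0² + 1²) = 6/√1 = 6.0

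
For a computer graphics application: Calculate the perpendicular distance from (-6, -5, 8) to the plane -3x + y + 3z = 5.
d = |(-3)(-6) + 1(-5) + 3(8) - (5)| / √((-3)² + 1² + 3²) = 32/√19 = 7.341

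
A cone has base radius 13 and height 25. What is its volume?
Volume = (1/3) * pi * r² * h
Volume = (1/3) * pi * 13² * 25
Volume = (1/3) * pi * 169 * 25
Volume = (1/3) * pi * 4225
Volume = 4424.41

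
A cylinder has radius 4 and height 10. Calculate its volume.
Volume = pi * r² * h
Volume = pi * 4² * 10
Volume = pi * 16 * 10
Volume = pi * 160
Volume = 502.65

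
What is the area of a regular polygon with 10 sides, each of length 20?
For a regular 10-gon with side length s = 20:
Apothem a = s / (2*tan(pi/10)) = 20 / (2*tan(pi/10)) ≈ 30.7768
Perimeter P = 10 * 20 = 200
Area = (1/2) * P * a = (1/2) * 200 * 30.7768 = 3077.68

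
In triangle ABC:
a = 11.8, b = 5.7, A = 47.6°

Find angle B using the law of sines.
sin(B)/b = sin(A)/a
sin(B) = b·sin(A)/a = 5.7·sin(47.6°)/11.8 = 0.356711
B = arcsin(0.356711) = 20.9°  (b ≤ a, so B ≤ A and the acute solution is unique)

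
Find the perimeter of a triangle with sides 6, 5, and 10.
Perimeter = sum of all sides
Perimeter = 6 + 5 + 10
Perimeter = 21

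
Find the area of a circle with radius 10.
Area = pi * r²
Area = pi * 10²
Area = pi * 100
Area = 314.16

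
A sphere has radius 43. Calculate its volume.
Volume = (4/3) * pi * r³
Volume = (4/3) * pi * 43³
Volume = (4/3) * pi * 79507
Volume = 333038.14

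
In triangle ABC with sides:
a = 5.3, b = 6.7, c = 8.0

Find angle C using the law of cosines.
cos(C) = (a² + b² - c²)/(2ab)
cos(C) = (5.3² + 6.7² - 8.0²)/(2·5.3·6.7) = 8.98/71.02 = 0.126443
C = arccos(0.126443) = 82.74°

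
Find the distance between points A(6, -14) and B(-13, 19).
Using the distance formula: d = sqrt((x₂-x₁)² + (y₂-y₁)²)
dx = (-13) - 6 = -19
dy = 19 - (-14) = 33
d = sqrt((-19)² + 33²) = sqrt(361 + 1089) = sqrt(1450) = 38.08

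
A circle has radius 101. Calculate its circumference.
Circumference = 2 * pi * r
Circumference = 2 * pi * 101
Circumference = 634.60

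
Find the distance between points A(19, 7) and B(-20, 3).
Using the distance formula: d = sqrt((x₂-x₁)² + (y₂-y₁)²)
dx = (-20) - 19 = -39
dy = 3 - 7 = -4
d = sqrt((-39)² + (-4)²) = sqrt(1521 + 16) = sqrt(1537) = 39.20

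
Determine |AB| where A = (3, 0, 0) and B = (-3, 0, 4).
d = √[(-6)² + (0)² + (4)²] = √52 = 7.211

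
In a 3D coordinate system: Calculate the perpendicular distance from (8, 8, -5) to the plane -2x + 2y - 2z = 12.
d = |(-2)(8) + 2(8) + (-2)(-5) - (12)| / √((-2)² + 2² + (-2)²) = 2/√12 = 0.5774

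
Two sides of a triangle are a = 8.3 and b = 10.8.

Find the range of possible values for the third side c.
By the triangle inequality: |a - b| < c < a + b
|8.3 - 10.8| < c < 8.3 + 10.8
2.5 < c < 19.1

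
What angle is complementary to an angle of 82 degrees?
Complementary angles sum to 90 degrees.
Other angle = 90 - 82
Other angle = 8 degrees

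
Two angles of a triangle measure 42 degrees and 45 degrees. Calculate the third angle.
Sum of angles in a triangle = 180 degrees
Third angle = 180 - 42 - 45
Third angle = 93 degrees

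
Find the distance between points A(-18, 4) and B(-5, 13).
Using the distance formula: d = sqrt((x₂-x₁)² + (y₂-y₁)²)
dx = (-5) - (-18) = 13
dy = 13 - 4 = 9
d = sqrt(13² + 9²) = sqrt(169 + 81) = sqrt(250) = 15.81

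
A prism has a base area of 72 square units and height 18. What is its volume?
Volume = base area * height
Volume = 72 * 18
Volume = 1296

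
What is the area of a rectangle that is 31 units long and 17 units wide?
Area = length * width
Area = 31 * 17
Area = 527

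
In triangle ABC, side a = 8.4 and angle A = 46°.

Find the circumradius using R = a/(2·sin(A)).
R = a/(2·sin(A)) = 8.4/(2·sin(46°))
R = 8.4/(2·0.719340) = 8.4/1.438680 = 5.839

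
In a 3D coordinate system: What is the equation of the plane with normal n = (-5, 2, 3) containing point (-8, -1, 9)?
d = n·P = (-5)(-8) + (2)(-1) + (3)(9) = 65
Plane: -5x + 2y + 3z = 65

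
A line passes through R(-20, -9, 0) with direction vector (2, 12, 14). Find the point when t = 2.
P(2) = (-20 + 2(2), -9 + 12(2), 0 + 14(2)) = (-16, 15, 28)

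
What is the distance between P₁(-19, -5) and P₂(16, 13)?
Using the distance formula: d = sqrt((x₂-x₁)² + (y₂-y₁)²)
dx = 16 - (-19) = 35
dy = 13 - (-5) = 18
d = sqrt(35² + 18²) = sqrt(1225 + 324) = sqrt(1549) = 39.36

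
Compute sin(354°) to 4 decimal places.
sin(354 degrees) = -0.1045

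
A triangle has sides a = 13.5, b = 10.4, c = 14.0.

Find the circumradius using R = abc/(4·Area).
s = (a+b+c)/2 = 18.95
Area = √(s(s-a)(s-b)(s-c)) = √(18.95·5.45·8.55·4.95) = 66.1133
R = abc/(4·Area) = (13.5·10.4·14.0)/(4·66.1133) = 1965.6/264.4532 = 7.433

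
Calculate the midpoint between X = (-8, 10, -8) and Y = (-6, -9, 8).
Midpoint = ((-8-6)/2, (10-9)/2, (-8+8)/2) = (-7, 0.5, 0)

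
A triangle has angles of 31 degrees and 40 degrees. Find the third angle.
Sum of angles in a triangle = 180 degrees
Third angle = 180 - 31 - 40
Third angle = 109 degrees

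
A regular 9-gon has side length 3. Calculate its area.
For a regular 9-gon with side length s = 3:
Apothem a = s / (2*tan(pi/9)) = 3 / (2*tan(pi/9)) ≈ 4.1212
Perimeter P = 9 * 3 = 27
Area = (1/2) * P * a = (1/2) * 27 * 4.1212 = 55.64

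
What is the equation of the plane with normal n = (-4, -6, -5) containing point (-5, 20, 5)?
d = n·P = (-4)(-5) + (-6)(20) + (-5)(5) = -125
Plane: -4x - 6y - 5z = -125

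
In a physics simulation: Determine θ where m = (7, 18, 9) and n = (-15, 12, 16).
m·n = 255, |m|² = 454, |n|² = 625
cos θ = 255/√283750 ≈ 0.4787
θ ≈ 61.4°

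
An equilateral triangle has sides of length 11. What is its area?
Area = (sqrt(3)/4) * s²
Area = (sqrt(3)/4) * 11²
Area = (sqrt(3)/4) * 121
Area = 52.39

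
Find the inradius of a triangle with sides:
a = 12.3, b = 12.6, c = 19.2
s = (a+b+c)/2 = (12.3+12.6+19.2)/2 = 22.05
Area = √(s(s-a)(s-b)(s-c)) = √(22.05·9.75·9.45·2.85) = 76.093
r = Area/s = 76.093/22.05 = 3.451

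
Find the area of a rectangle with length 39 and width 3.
Area = length * width
Area = 39 * 3
Area = 117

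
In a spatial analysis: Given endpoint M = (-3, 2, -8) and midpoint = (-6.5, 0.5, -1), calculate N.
N = (2×(-6.5) - (-3), 2×0.5 - 2, 2×(-1) - (-8)) = (-10, -1, 6)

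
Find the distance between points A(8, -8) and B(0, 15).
Using the distance formula: d = sqrt((x₂-x₁)² + (y₂-y₁)²)
dx = 0 - 8 = -8
dy = 15 - (-8) = 23
d = sqrt((-8)² + 23²) = sqrt(64 + 529) = sqrt(593) = 24.35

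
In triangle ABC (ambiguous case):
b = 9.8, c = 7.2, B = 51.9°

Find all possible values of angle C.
sin(C)/c = sin(B)/b  →  sin(C) = c·sin(B)/b = 7.2·sin(51.9°)/9.8 = 0.578156
C₁ = arcsin(0.578156) = 35.32°,  C₂ = 180° - C₁ = 144.68°
Check C₂: A = 180° - 51.9° - 144.68° = -16.58° ≤ 0, rejected
C = 35.32° (one solution)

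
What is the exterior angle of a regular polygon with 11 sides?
Exterior angle of a regular n-gon = 360/n
Exterior angle = 360/11
Exterior angle = 32.73 degrees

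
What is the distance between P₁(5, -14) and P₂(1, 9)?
Using the distance formula: d = sqrt((x₂-x₁)² + (y₂-y₁)²)
dx = 1 - 5 = -4
dy = 9 - (-14) = 23
d = sqrt((-4)² + 23²) = sqrt(16 + 529) = sqrt(545) = 23.35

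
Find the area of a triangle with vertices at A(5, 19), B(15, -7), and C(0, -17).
Using the coordinate formula: Area = (1/2)|x₁(y₂-y₃) + x₂(y₃-y₁) + x₃(y₁-y₂)|
Area = (1/2)|5((-7)-(-17)) + 15((-17)-19) + 0(19-(-7))|
Area = (1/2)|5*10 + 15*(-36) + 0*26|
Area = (1/2)|50 + (-540) + 0|
Area = (1/2)*490 = 245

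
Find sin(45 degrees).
sin(45 degrees) = sqrt(2)/2
Decimal approximation: 0.7071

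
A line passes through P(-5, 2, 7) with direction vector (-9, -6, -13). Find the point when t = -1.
P(-1) = (-5 + (-9)(-1), 2 + (-6)(-1), 7 + (-13)(-1)) = (4, 8, 20)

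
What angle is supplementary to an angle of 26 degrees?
Supplementary angles sum to 180 degrees.
Other angle = 180 - 26
Other angle = 154 degrees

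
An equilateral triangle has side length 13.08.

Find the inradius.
For an equilateral triangle, r = s/(2√3) where s is the side.
r = 13.08/(2√3) = 13.08/3.464102 = 3.776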